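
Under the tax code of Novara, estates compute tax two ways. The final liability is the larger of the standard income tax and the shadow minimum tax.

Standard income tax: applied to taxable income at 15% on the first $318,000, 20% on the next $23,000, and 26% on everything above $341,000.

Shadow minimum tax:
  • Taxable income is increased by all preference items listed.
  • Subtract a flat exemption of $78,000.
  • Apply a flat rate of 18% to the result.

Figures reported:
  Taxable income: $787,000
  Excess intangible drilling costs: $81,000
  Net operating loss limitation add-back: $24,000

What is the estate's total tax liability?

Standard income tax:
  $318,000 × 15% = $47,700
  $23,000 × 20% = $4,600
  $446,000 × 26% = $115,960
  → $168,260

Shadow minimum tax:
  Adjusted income: $787,000 + $81,000 + $24,000 = $892,000
  Less exemption $78,000 → base $814,000
  $814,000 × 18% = $146,520

$168,260 > $146,520, so the standard income tax governs.

$168,260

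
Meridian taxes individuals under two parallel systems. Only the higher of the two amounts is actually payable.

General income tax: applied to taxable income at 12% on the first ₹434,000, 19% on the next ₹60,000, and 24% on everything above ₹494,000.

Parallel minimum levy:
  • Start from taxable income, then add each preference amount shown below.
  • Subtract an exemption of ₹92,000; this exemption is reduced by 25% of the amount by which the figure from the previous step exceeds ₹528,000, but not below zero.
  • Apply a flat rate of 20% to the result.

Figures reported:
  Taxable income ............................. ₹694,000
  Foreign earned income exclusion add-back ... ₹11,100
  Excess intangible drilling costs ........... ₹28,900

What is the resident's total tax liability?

₹138,700

Parallel minimum levy:
  Adjusted income: ₹694,000 + ₹11,100 + ₹28,900 = ₹734,000
  Exemption: ₹92,000 − 25% × (₹734,000 − ₹528,000) = ₹92,000 − ₹51,500 = ₹40,500
  Base: ₹734,000 − ₹40,500 = ₹693,500
  ₹693,500 × 20% = ₹138,700

General income tax:
  ₹434,000 × 12% = ₹52,080
  ₹60,000 × 19% = ₹11,400
  ₹200,000 × 24% = ₹48,000
  → ₹111,480

₹138,700 > ₹111,480, so the parallel minimum levy is the binding amount.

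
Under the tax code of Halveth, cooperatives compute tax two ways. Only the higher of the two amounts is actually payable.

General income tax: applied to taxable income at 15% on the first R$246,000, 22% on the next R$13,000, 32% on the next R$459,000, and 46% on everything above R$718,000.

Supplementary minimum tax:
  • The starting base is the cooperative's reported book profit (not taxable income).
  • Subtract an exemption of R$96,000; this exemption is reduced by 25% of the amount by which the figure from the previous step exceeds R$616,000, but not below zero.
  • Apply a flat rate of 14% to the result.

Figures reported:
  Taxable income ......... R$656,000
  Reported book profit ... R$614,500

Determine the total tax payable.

R$166,800

Supplementary minimum tax:
  Base (reported book profit): R$614,500
  Exemption: R$614,500 ≤ R$616,000, so full R$96,000 applies
  Base: R$614,500 − R$96,000 = R$518,500
  R$518,500 × 14% = R$72,590

General income tax:
  R$246,000 × 15% = R$36,900
  R$13,000 × 22% = R$2,860
  R$397,000 × 32% = R$127,040
  → R$166,800

R$166,800 > R$72,590, so the general income tax governs.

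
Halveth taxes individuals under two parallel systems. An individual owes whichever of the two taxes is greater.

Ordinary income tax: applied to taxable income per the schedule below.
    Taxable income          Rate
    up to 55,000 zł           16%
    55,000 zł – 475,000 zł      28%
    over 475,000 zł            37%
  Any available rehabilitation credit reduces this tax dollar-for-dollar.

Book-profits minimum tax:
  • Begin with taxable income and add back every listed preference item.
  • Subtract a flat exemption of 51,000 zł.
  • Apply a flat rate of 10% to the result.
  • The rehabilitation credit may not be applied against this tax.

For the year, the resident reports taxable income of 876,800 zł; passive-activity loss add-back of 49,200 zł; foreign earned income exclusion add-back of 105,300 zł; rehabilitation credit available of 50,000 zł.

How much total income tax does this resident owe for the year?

Ordinary income tax:
  55,000 zł × 16% = 8,800 zł
  420,000 zł × 28% = 117,600 zł
  401,800 zł × 37% = 148,666 zł
  → 275,066 zł
  Less rehabilitation credit 50,000 zł → 225,066 zł

Book-profits minimum tax:
  Adjusted income: 876,800 zł + 49,200 zł + 105,300 zł = 1,031,300 zł
  Less exemption 51,000 zł → base 980,300 zł
  980,300 zł × 10% = 98,030 zł

225,066 zł > 98,030 zł, so the ordinary income tax governs.

225,066 zł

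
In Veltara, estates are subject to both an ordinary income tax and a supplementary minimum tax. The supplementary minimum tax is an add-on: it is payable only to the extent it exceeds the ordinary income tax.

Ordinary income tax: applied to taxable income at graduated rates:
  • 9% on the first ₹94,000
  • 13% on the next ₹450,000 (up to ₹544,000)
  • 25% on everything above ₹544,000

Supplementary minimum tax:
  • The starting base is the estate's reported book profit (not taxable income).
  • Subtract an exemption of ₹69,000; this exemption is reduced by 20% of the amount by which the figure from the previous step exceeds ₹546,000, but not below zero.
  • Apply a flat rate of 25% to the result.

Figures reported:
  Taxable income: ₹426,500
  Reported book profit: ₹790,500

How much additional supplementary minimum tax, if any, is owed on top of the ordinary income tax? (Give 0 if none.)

₹140,915

Ordinary income tax:
  ₹94,000 × 9% = ₹8,460
  ₹332,500 × 13% = ₹43,225
  → ₹51,685

Supplementary minimum tax:
  Base (reported book profit): ₹790,500
  Exemption: ₹69,000 − 20% × (₹790,500 − ₹546,000) = ₹69,000 − ₹48,900 = ₹20,100
  Base: ₹790,500 − ₹20,100 = ₹770,400
  ₹770,400 × 25% = ₹192,600

Excess of supplementary minimum tax over ordinary income tax: ₹192,600 − ₹51,685 = ₹140,915.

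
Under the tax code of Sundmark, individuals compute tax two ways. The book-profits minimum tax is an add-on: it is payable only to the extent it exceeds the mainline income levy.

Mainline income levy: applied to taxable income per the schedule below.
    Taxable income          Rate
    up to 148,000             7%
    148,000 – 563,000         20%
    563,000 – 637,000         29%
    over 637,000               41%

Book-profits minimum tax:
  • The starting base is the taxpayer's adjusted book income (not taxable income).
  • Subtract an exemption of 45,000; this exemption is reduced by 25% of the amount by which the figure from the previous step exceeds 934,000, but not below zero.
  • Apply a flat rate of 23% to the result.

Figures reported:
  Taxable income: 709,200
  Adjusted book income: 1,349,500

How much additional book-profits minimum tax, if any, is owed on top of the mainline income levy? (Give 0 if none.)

Book-profits minimum tax:
  Base (adjusted book income): 1,349,500
  Exemption: 25% × (1,349,500 − 934,000) = 103,875 ≥ 45,000, so the exemption is fully phased out
  Base: 1,349,500 − 0 = 1,349,500
  1,349,500 × 23% = 310,385

Mainline income levy:
  148,000 × 7% = 10,360
  415,000 × 20% = 83,000
  74,000 × 29% = 21,460
  72,200 × 41% = 29,602
  → 144,422

Excess of book-profits minimum tax over mainline income levy: 310,385 − 144,422 = 165,963.

165,963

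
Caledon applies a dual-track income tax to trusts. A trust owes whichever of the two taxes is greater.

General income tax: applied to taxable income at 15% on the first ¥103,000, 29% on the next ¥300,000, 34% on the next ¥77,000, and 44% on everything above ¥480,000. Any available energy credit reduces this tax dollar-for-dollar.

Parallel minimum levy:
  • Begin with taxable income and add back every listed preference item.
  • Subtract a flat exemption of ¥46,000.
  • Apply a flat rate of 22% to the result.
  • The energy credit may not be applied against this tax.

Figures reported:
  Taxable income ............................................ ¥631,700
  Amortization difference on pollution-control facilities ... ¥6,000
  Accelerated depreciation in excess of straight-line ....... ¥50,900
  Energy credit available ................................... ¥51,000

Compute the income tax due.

¥144,378

Parallel minimum levy:
  Adjusted income: ¥631,700 + ¥6,000 + ¥50,900 = ¥688,600
  Less exemption ¥46,000 → base ¥642,600
  ¥642,600 × 22% = ¥141,372

General income tax:
  ¥103,000 × 15% = ¥15,450
  ¥300,000 × 29% = ¥87,000
  ¥77,000 × 34% = ¥26,180
  ¥151,700 × 44% = ¥66,748
  → ¥195,378
  Less energy credit ¥51,000 → ¥144,378

¥144,378 > ¥141,372, so the general income tax governs.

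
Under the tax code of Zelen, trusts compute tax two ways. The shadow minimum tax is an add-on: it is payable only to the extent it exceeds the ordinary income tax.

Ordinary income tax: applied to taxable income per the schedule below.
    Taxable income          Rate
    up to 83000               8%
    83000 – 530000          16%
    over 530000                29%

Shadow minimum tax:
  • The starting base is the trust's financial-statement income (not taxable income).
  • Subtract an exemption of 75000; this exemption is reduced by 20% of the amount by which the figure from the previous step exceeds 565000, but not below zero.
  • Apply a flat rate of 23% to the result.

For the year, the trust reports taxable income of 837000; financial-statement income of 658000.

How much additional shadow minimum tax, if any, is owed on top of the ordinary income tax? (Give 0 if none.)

Shadow minimum tax:
  Base (financial-statement income): 658000
  Exemption: 75000 − 20% × (658000 − 565000) = 75000 − 18600 = 56400
  Base: 658000 − 56400 = 601600
  601600 × 23% = 138368

Ordinary income tax:
  83000 × 8% = 6640
  447000 × 16% = 71520
  307000 × 29% = 89030
  → 167190

138368 ≤ 167190, so no add-on is due.

0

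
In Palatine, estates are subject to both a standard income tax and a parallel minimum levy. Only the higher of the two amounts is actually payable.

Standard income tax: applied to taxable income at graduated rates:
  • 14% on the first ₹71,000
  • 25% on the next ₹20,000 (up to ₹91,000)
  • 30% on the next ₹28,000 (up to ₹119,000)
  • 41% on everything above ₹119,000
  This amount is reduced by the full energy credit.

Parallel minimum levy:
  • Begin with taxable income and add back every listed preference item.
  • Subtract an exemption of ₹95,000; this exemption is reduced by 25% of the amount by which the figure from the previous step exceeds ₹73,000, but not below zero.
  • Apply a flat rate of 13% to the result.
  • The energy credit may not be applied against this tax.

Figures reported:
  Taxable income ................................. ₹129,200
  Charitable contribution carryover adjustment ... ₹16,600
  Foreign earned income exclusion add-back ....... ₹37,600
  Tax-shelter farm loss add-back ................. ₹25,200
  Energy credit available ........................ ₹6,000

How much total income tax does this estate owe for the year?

₹21,522

Standard income tax:
  ₹71,000 × 14% = ₹9,940
  ₹20,000 × 25% = ₹5,000
  ₹28,000 × 30% = ₹8,400
  ₹10,200 × 41% = ₹4,182
  → ₹27,522
  Less energy credit ₹6,000 → ₹21,522

Parallel minimum levy:
  Adjusted income: ₹129,200 + ₹16,600 + ₹37,600 + ₹25,200 = ₹208,600
  Exemption: ₹95,000 − 25% × (₹208,600 − ₹73,000) = ₹95,000 − ₹33,900 = ₹61,100
  Base: ₹208,600 − ₹61,100 = ₹147,500
  ₹147,500 × 13% = ₹19,175

₹21,522 > ₹19,175, so the standard income tax governs.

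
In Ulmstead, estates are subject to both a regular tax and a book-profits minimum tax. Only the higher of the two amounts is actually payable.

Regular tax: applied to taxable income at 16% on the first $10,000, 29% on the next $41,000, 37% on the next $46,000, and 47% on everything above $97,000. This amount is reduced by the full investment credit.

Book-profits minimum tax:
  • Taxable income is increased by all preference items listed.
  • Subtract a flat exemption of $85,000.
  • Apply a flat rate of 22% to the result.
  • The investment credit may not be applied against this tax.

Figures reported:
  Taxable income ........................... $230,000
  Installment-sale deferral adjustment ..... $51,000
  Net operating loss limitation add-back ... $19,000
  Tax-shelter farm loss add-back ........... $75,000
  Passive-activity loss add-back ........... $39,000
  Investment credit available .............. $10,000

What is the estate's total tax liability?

Book-profits minimum tax:
  Adjusted income: $230,000 + $51,000 + $19,000 + $75,000 + $39,000 = $414,000
  Less exemption $85,000 → base $329,000
  $329,000 × 22% = $72,380

Regular tax:
  $10,000 × 16% = $1,600
  $41,000 × 29% = $11,890
  $46,000 × 37% = $17,020
  $133,000 × 47% = $62,510
  → $93,020
  Less investment credit $10,000 → $83,020

$83,020 > $72,380, so the regular tax governs.

$83,020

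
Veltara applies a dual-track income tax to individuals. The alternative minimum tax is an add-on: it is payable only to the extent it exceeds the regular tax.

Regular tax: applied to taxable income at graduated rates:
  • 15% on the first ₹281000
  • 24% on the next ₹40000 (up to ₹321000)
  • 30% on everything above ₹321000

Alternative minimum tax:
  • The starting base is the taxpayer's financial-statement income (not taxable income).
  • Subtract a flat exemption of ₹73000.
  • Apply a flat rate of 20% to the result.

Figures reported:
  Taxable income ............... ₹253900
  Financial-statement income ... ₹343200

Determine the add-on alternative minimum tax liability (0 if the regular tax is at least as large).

₹15955

Regular tax:
  ₹253900 × 15% = ₹38085

Alternative minimum tax:
  Base (financial-statement income): ₹343200
  Less exemption ₹73000 → base ₹270200
  ₹270200 × 20% = ₹54040

Excess of alternative minimum tax over regular tax: ₹54040 − ₹38085 = ₹15955.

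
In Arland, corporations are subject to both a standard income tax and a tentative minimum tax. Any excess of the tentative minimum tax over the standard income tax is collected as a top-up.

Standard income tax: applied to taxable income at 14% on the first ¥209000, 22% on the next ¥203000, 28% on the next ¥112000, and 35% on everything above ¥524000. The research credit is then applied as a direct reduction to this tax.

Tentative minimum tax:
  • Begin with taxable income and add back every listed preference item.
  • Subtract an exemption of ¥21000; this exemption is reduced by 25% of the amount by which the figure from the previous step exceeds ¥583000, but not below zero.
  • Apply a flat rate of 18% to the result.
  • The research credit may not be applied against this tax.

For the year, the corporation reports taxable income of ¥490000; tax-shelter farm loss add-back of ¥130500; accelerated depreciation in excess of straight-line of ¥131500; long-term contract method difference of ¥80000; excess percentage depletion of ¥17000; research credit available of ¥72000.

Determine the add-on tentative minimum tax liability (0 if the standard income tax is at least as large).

¥129060

Tentative minimum tax:
  Adjusted income: ¥490000 + ¥130500 + ¥131500 + ¥80000 + ¥17000 = ¥849000
  Exemption: 25% × (¥849000 − ¥583000) = ¥66500 ≥ ¥21000, so the exemption is fully phased out
  Base: ¥849000 − ¥0 = ¥849000
  ¥849000 × 18% = ¥152820

Standard income tax:
  ¥209000 × 14% = ¥29260
  ¥203000 × 22% = ¥44660
  ¥78000 × 28% = ¥21840
  → ¥95760
  Less research credit ¥72000 → ¥23760

Excess of tentative minimum tax over standard income tax: ¥152820 − ¥23760 = ¥129060.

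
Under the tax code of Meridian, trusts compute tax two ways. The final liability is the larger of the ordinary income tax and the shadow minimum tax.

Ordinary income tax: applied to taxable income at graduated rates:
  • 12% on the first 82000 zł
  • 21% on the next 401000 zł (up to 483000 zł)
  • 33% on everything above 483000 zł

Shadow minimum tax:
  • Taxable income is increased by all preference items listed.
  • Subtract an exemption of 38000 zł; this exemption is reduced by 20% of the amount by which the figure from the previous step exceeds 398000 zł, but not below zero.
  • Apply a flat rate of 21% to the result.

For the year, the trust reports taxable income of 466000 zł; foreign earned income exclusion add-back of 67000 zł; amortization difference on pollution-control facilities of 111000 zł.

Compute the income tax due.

135240 zł

Shadow minimum tax:
  Adjusted income: 466000 zł + 67000 zł + 111000 zł = 644000 zł
  Exemption: 20% × (644000 zł − 398000 zł) = 49200 zł ≥ 38000 zł, so the exemption is fully phased out
  Base: 644000 zł − 0 zł = 644000 zł
  644000 zł × 21% = 135240 zł

Ordinary income tax:
  82000 zł × 12% = 9840 zł
  384000 zł × 21% = 80640 zł
  → 90480 zł

135240 zł > 90480 zł, so the shadow minimum tax is the binding amount.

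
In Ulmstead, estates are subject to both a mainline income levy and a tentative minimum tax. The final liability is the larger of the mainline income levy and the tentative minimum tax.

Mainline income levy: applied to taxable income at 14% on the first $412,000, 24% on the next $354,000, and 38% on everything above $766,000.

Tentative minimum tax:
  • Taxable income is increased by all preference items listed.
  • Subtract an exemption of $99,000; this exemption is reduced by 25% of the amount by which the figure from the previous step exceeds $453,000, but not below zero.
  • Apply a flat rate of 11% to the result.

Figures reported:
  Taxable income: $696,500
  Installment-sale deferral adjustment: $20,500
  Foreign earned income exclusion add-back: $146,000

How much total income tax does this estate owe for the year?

$125,960

Mainline income levy:
  $412,000 × 14% = $57,680
  $284,500 × 24% = $68,280
  → $125,960

Tentative minimum tax:
  Adjusted income: $696,500 + $20,500 + $146,000 = $863,000
  Exemption: 25% × ($863,000 − $453,000) = $102,500 ≥ $99,000, so the exemption is fully phased out
  Base: $863,000 − $0 = $863,000
  $863,000 × 11% = $94,930

$125,960 > $94,930, so the mainline income levy governs.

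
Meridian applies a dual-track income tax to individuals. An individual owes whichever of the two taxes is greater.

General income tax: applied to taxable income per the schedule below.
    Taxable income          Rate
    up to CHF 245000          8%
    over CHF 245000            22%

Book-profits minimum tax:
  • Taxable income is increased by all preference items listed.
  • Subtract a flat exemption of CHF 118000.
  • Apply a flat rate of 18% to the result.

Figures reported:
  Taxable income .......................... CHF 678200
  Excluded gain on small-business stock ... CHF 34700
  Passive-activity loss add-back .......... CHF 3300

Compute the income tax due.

CHF 114904

Book-profits minimum tax:
  Adjusted income: CHF 678200 + CHF 34700 + CHF 3300 = CHF 716200
  Less exemption CHF 118000 → base CHF 598200
  CHF 598200 × 18% = CHF 107676

General income tax:
  CHF 245000 × 8% = CHF 19600
  CHF 433200 × 22% = CHF 95304
  → CHF 114904

CHF 114904 > CHF 107676, so the general income tax governs.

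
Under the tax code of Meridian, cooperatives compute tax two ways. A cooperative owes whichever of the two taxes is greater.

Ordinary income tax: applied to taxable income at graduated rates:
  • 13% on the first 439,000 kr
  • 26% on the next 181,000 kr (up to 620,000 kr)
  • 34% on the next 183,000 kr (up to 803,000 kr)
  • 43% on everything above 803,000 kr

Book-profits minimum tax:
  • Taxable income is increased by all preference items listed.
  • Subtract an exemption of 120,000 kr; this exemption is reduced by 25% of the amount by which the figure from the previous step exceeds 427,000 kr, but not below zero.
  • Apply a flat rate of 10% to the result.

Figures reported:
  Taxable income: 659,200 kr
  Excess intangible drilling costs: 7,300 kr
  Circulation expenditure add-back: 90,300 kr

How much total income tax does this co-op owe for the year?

Ordinary income tax:
  439,000 kr × 13% = 57,070 kr
  181,000 kr × 26% = 47,060 kr
  39,200 kr × 34% = 13,328 kr
  → 117,458 kr

Book-profits minimum tax:
  Adjusted income: 659,200 kr + 7,300 kr + 90,300 kr = 756,800 kr
  Exemption: 120,000 kr − 25% × (756,800 kr − 427,000 kr) = 120,000 kr − 82,450 kr = 37,550 kr
  Base: 756,800 kr − 37,550 kr = 719,250 kr
  719,250 kr × 10% = 71,925 kr

117,458 kr > 71,925 kr, so the ordinary income tax governs.

117,458 kr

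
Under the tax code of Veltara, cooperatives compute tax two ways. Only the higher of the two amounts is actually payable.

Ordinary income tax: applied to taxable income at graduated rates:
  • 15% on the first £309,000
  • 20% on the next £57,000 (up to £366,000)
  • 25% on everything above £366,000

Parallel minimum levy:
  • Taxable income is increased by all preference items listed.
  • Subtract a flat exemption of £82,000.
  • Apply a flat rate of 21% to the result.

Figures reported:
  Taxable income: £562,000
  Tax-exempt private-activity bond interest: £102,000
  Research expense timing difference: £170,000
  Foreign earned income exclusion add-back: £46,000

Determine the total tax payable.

£167,580

Ordinary income tax:
  £309,000 × 15% = £46,350
  £57,000 × 20% = £11,400
  £196,000 × 25% = £49,000
  → £106,750

Parallel minimum levy:
  Adjusted income: £562,000 + £102,000 + £170,000 + £46,000 = £880,000
  Less exemption £82,000 → base £798,000
  £798,000 × 21% = £167,580

£167,580 > £106,750, so the parallel minimum levy is the binding amount.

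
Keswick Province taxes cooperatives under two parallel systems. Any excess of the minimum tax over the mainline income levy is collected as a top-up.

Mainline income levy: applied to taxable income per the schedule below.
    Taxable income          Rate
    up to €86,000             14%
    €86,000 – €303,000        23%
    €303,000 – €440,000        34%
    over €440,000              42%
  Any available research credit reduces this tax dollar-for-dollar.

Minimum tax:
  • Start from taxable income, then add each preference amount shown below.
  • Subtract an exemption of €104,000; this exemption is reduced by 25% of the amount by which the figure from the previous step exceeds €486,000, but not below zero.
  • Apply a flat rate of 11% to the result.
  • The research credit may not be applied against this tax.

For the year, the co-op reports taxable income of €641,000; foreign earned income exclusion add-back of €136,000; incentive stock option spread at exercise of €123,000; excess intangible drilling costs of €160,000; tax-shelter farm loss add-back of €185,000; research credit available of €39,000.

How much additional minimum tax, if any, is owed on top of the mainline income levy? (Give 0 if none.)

Minimum tax:
  Adjusted income: €641,000 + €136,000 + €123,000 + €160,000 + €185,000 = €1,245,000
  Exemption: 25% × (€1,245,000 − €486,000) = €189,750 ≥ €104,000, so the exemption is fully phased out
  Base: €1,245,000 − €0 = €1,245,000
  €1,245,000 × 11% = €136,950

Mainline income levy:
  €86,000 × 14% = €12,040
  €217,000 × 23% = €49,910
  €137,000 × 34% = €46,580
  €201,000 × 42% = €84,420
  → €192,950
  Less research credit €39,000 → €153,950

€136,950 ≤ €153,950, so no add-on is due.

€0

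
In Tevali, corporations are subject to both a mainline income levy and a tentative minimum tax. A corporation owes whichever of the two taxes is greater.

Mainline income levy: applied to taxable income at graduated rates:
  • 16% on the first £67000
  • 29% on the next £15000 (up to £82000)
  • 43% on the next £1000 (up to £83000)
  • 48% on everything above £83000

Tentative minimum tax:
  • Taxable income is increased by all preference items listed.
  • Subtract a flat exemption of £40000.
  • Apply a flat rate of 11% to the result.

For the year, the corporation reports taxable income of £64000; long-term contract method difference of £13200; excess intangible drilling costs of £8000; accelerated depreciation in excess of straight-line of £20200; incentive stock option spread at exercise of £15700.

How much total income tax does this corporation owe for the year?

Tentative minimum tax:
  Adjusted income: £64000 + £13200 + £8000 + £20200 + £15700 = £121100
  Less exemption £40000 → base £81100
  £81100 × 11% = £8921

Mainline income levy:
  £64000 × 16% = £10240

£10240 > £8921, so the mainline income levy governs.

£10240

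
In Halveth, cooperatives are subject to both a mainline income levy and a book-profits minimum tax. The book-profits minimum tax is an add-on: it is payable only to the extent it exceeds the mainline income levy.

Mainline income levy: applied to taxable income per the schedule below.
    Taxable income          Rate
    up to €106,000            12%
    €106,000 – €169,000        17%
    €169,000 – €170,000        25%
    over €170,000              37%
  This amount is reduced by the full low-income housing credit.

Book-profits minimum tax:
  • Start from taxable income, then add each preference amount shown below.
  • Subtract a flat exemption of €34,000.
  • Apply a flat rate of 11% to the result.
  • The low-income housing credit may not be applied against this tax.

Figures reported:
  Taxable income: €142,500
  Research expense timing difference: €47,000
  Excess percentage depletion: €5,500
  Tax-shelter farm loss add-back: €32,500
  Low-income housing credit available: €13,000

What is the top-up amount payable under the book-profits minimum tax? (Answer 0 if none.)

€15,360

Mainline income levy:
  €106,000 × 12% = €12,720
  €36,500 × 17% = €6,205
  → €18,925
  Less low-income housing credit €13,000 → €5,925

Book-profits minimum tax:
  Adjusted income: €142,500 + €47,000 + €5,500 + €32,500 = €227,500
  Less exemption €34,000 → base €193,500
  €193,500 × 11% = €21,285

Excess of book-profits minimum tax over mainline income levy: €21,285 − €5,925 = €15,360.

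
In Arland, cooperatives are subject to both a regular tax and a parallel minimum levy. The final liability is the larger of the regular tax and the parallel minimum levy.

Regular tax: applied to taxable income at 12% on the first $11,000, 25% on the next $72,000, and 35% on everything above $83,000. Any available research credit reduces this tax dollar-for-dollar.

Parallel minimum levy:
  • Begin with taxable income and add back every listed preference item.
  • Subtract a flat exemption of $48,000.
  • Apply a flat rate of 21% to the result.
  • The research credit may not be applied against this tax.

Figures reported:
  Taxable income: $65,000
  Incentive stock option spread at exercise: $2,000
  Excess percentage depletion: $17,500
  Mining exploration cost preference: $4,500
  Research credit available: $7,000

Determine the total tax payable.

$8,610

Parallel minimum levy:
  Adjusted income: $65,000 + $2,000 + $17,500 + $4,500 = $89,000
  Less exemption $48,000 → base $41,000
  $41,000 × 21% = $8,610

Regular tax:
  $11,000 × 12% = $1,320
  $54,000 × 25% = $13,500
  → $14,820
  Less research credit $7,000 → $7,820

$8,610 > $7,820, so the parallel minimum levy is the binding amount.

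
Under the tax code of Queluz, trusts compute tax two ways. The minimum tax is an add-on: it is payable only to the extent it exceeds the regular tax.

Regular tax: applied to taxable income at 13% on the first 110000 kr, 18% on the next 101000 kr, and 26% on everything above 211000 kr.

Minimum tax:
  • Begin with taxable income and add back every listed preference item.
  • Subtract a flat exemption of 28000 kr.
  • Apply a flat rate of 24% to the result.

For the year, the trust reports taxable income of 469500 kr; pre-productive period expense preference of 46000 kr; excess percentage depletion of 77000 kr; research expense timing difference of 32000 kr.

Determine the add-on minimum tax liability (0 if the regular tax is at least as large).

Regular tax:
  110000 kr × 13% = 14300 kr
  101000 kr × 18% = 18180 kr
  258500 kr × 26% = 67210 kr
  → 99690 kr

Minimum tax:
  Adjusted income: 469500 kr + 46000 kr + 77000 kr + 32000 kr = 624500 kr
  Less exemption 28000 kr → base 596500 kr
  596500 kr × 24% = 143160 kr

Excess of minimum tax over regular tax: 143160 kr − 99690 kr = 43470 kr.

43470 kr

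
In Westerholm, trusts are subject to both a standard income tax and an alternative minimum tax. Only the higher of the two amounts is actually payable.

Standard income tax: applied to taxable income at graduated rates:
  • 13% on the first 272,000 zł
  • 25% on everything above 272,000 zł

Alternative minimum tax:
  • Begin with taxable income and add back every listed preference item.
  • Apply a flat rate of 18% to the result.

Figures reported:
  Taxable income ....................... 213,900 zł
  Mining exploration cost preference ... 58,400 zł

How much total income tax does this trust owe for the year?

Standard income tax:
  213,900 zł × 13% = 27,807 zł

Alternative minimum tax:
  Adjusted income: 213,900 zł + 58,400 zł = 272,300 zł
  272,300 zł × 18% = 49,014 zł

49,014 zł > 27,807 zł, so the alternative minimum tax is the binding amount.

49,014 zł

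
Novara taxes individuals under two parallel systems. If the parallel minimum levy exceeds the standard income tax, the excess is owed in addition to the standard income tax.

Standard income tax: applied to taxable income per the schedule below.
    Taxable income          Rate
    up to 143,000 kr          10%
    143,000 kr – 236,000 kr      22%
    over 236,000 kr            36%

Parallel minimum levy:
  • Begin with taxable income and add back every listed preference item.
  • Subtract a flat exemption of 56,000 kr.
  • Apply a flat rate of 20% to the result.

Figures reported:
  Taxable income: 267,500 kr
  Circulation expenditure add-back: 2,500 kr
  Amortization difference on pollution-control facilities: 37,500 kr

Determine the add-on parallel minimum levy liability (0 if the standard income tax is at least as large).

Parallel minimum levy:
  Adjusted income: 267,500 kr + 2,500 kr + 37,500 kr = 307,500 kr
  Less exemption 56,000 kr → base 251,500 kr
  251,500 kr × 20% = 50,300 kr

Standard income tax:
  143,000 kr × 10% = 14,300 kr
  93,000 kr × 22% = 20,460 kr
  31,500 kr × 36% = 11,340 kr
  → 46,100 kr

Excess of parallel minimum levy over standard income tax: 50,300 kr − 46,100 kr = 4,200 kr.

4,200 kr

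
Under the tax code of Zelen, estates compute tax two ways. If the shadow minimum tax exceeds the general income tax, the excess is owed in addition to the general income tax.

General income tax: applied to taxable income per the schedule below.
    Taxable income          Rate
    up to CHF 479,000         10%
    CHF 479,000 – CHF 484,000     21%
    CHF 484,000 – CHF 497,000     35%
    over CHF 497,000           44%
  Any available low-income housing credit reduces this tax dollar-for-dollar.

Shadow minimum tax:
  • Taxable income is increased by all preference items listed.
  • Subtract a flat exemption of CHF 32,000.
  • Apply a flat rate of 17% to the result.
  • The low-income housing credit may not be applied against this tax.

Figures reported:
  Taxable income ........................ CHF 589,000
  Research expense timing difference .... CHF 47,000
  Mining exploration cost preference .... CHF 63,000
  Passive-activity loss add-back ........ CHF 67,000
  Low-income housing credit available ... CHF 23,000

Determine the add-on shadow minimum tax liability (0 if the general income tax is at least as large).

CHF 53,800

General income tax:
  CHF 479,000 × 10% = CHF 47,900
  CHF 5,000 × 21% = CHF 1,050
  CHF 13,000 × 35% = CHF 4,550
  CHF 92,000 × 44% = CHF 40,480
  → CHF 93,980
  Less low-income housing credit CHF 23,000 → CHF 70,980

Shadow minimum tax:
  Adjusted income: CHF 589,000 + CHF 47,000 + CHF 63,000 + CHF 67,000 = CHF 766,000
  Less exemption CHF 32,000 → base CHF 734,000
  CHF 734,000 × 17% = CHF 124,780

Excess of shadow minimum tax over general income tax: CHF 124,780 − CHF 70,980 = CHF 53,800.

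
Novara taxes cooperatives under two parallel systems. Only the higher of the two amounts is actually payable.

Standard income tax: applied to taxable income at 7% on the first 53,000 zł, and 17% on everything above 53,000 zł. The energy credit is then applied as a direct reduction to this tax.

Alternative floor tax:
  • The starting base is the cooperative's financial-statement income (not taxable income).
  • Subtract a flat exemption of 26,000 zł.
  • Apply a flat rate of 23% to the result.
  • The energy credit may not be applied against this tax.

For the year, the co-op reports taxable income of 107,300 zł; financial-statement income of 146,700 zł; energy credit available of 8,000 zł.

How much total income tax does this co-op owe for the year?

Standard income tax:
  53,000 zł × 7% = 3,710 zł
  54,300 zł × 17% = 9,231 zł
  → 12,941 zł
  Less energy credit 8,000 zł → 4,941 zł

Alternative floor tax:
  Base (financial-statement income): 146,700 zł
  Less exemption 26,000 zł → base 120,700 zł
  120,700 zł × 23% = 27,761 zł

27,761 zł > 4,941 zł, so the alternative floor tax is the binding amount.

27,761 zł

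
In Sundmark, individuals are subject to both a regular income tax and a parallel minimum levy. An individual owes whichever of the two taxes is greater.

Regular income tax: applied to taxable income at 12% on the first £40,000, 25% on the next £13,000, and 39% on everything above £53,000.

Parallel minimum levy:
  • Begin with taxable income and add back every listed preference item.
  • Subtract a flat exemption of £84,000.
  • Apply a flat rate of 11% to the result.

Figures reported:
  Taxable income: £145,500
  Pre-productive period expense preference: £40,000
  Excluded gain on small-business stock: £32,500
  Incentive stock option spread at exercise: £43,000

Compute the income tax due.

Parallel minimum levy:
  Adjusted income: £145,500 + £40,000 + £32,500 + £43,000 = £261,000
  Less exemption £84,000 → base £177,000
  £177,000 × 11% = £19,470

Regular income tax:
  £40,000 × 12% = £4,800
  £13,000 × 25% = £3,250
  £92,500 × 39% = £36,075
  → £44,125

£44,125 > £19,470, so the regular income tax governs.

£44,125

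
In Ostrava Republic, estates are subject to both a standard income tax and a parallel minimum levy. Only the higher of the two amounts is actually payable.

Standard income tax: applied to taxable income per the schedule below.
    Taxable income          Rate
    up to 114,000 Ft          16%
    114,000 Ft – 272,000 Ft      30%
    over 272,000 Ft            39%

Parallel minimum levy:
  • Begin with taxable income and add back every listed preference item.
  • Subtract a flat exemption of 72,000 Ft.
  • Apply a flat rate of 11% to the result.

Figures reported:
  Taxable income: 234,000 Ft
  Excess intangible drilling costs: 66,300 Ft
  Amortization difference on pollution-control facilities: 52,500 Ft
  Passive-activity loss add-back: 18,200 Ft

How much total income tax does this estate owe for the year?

Standard income tax:
  114,000 Ft × 16% = 18,240 Ft
  120,000 Ft × 30% = 36,000 Ft
  → 54,240 Ft

Parallel minimum levy:
  Adjusted income: 234,000 Ft + 66,300 Ft + 52,500 Ft + 18,200 Ft = 371,000 Ft
  Less exemption 72,000 Ft → base 299,000 Ft
  299,000 Ft × 11% = 32,890 Ft

54,240 Ft > 32,890 Ft, so the standard income tax governs.

54,240 Ft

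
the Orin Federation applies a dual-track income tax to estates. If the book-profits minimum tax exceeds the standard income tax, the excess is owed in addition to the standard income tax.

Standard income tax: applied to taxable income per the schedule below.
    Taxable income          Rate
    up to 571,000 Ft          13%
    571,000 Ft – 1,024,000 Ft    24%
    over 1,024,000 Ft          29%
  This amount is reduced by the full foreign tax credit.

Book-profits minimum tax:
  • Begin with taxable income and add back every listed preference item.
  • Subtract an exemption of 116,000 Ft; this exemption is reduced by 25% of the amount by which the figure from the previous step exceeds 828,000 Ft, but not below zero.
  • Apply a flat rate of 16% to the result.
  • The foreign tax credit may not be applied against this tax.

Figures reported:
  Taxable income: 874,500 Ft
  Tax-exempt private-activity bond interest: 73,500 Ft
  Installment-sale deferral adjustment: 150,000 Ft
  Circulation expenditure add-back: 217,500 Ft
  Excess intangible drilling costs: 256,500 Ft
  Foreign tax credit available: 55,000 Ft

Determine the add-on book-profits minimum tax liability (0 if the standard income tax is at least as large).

159,450 Ft

Book-profits minimum tax:
  Adjusted income: 874,500 Ft + 73,500 Ft + 150,000 Ft + 217,500 Ft + 256,500 Ft = 1,572,000 Ft
  Exemption: 25% × (1,572,000 Ft − 828,000 Ft) = 186,000 Ft ≥ 116,000 Ft, so the exemption is fully phased out
  Base: 1,572,000 Ft − 0 Ft = 1,572,000 Ft
  1,572,000 Ft × 16% = 251,520 Ft

Standard income tax:
  571,000 Ft × 13% = 74,230 Ft
  303,500 Ft × 24% = 72,840 Ft
  → 147,070 Ft
  Less foreign tax credit 55,000 Ft → 92,070 Ft

Excess of book-profits minimum tax over standard income tax: 251,520 Ft − 92,070 Ft = 159,450 Ft.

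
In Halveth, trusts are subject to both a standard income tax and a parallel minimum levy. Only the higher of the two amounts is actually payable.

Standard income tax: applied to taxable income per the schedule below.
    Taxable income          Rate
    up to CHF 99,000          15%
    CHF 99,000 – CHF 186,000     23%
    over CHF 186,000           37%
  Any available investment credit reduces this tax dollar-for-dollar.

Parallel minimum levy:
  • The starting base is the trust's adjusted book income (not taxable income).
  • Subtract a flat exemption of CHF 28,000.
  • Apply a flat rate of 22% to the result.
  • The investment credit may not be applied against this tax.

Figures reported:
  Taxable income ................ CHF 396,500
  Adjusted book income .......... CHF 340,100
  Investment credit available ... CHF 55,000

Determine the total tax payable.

CHF 68,662

Parallel minimum levy:
  Base (adjusted book income): CHF 340,100
  Less exemption CHF 28,000 → base CHF 312,100
  CHF 312,100 × 22% = CHF 68,662

Standard income tax:
  CHF 99,000 × 15% = CHF 14,850
  CHF 87,000 × 23% = CHF 20,010
  CHF 210,500 × 37% = CHF 77,885
  → CHF 112,745
  Less investment credit CHF 55,000 → CHF 57,745

CHF 68,662 > CHF 57,745, so the parallel minimum levy is the binding amount.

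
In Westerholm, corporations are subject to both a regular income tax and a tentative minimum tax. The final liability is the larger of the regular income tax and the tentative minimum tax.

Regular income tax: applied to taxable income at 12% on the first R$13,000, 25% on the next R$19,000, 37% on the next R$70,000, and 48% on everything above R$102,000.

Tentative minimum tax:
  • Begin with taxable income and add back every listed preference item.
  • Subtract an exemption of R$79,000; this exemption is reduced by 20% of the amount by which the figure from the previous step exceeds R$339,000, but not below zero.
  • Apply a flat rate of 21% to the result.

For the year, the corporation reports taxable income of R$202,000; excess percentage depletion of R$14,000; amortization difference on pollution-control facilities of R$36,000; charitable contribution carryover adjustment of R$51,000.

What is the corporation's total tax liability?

R$80,210

Regular income tax:
  R$13,000 × 12% = R$1,560
  R$19,000 × 25% = R$4,750
  R$70,000 × 37% = R$25,900
  R$100,000 × 48% = R$48,000
  → R$80,210

Tentative minimum tax:
  Adjusted income: R$202,000 + R$14,000 + R$36,000 + R$51,000 = R$303,000
  Exemption: R$303,000 ≤ R$339,000, so full R$79,000 applies
  Base: R$303,000 − R$79,000 = R$224,000
  R$224,000 × 21% = R$47,040

R$80,210 > R$47,040, so the regular income tax governs.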